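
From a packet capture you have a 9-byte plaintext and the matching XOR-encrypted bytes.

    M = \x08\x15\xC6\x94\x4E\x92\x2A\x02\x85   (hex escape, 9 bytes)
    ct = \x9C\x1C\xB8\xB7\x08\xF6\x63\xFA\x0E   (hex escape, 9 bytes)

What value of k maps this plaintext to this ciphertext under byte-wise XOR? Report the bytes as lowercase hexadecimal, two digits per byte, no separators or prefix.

Since ct = M ⊕ k, XORing both sides with M gives k = M ⊕ ct.
  8 ^ 156 = 148
 21 ^  28 =   9
198 ^ 184 = 126
148 ^ 183 =  35
 78 ^   8 =  70
146 ^ 246 = 100
 42 ^  99 =  73
  2 ^ 250 = 248
133 ^  14 = 139

94097e23466449f88b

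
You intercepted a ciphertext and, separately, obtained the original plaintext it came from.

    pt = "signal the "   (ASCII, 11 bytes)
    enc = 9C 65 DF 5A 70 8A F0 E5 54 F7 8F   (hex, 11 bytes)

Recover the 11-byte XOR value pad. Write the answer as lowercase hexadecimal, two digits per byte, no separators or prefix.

Since enc = pt ⊕ pad, XORing both sides with pt gives pad = pt ⊕ enc.
01110011 xor 10011100 = 11101111
01101001 xor 01100101 = 00001100
01100111 xor 11011111 = 10111000
01101110 xor 01011010 = 00110100
01100001 xor 01110000 = 00010001
01101100 xor 10001010 = 11100110
00100000 xor 11110000 = 11010000
01110100 xor 11100101 = 10010001
01101000 xor 01010100 = 00111100
01100101 xor 11110111 = 10010010
00100000 xor 10001111 = 10101111

ef0cb83411e6d0913c92af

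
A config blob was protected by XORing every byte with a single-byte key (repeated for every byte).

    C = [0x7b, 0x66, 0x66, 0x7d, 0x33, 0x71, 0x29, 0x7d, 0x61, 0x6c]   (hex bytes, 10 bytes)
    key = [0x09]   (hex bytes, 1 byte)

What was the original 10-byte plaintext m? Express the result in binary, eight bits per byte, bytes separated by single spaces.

The 1-byte key repeats, so the effective keystream is 09 09 09 09 09 09 09 09 09 09.
byte 0: 01111011 xor 00001001 = 01110010
byte 1: 01100110 xor 00001001 = 01101111
byte 2: 01100110 xor 00001001 = 01101111
byte 3: 01111101 xor 00001001 = 01110100
byte 4: 00110011 xor 00001001 = 00111010
byte 5: 01110001 xor 00001001 = 01111000
byte 6: 00101001 xor 00001001 = 00100000
byte 7: 01111101 xor 00001001 = 01110100
byte 8: 01100001 xor 00001001 = 01101000
byte 9: 01101100 xor 00001001 = 01100101

01110010 01101111 01101111 01110100 00111010 01111000 00100000 01110100 01101000 01100101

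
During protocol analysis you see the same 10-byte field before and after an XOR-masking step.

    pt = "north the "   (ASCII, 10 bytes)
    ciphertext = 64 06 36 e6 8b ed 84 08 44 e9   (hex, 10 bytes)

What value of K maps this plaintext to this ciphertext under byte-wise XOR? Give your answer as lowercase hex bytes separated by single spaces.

Since ciphertext = pt ⊕ K, XORing both sides with pt gives K = pt ⊕ ciphertext.
byte 0: 01101110 ^ 01100100 = 00001010
byte 1: 01101111 ^ 00000110 = 01101001
byte 2: 01110010 ^ 00110110 = 01000100
byte 3: 01110100 ^ 11100110 = 10010010
byte 4: 01101000 ^ 10001011 = 11100011
byte 5: 00100000 ^ 11101101 = 11001101
byte 6: 01110100 ^ 10000100 = 11110000
byte 7: 01101000 ^ 00001000 = 01100000
byte 8: 01100101 ^ 01000100 = 00100001
byte 9: 00100000 ^ 11101001 = 11001001

0a 69 44 92 e3 cd f0 60 21 c9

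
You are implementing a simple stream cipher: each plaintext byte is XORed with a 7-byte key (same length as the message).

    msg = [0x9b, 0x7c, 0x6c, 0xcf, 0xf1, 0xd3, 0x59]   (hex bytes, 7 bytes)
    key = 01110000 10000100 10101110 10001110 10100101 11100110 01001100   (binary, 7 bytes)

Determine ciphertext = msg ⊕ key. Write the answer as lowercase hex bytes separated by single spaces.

10011011 xor 01110000 = 11101011
01111100 xor 10000100 = 11111000
01101100 xor 10101110 = 11000010
11001111 xor 10001110 = 01000001
11110001 xor 10100101 = 01010100
11010011 xor 11100110 = 00110101
01011001 xor 01001100 = 00010101

eb f8 c2 41 54 35 15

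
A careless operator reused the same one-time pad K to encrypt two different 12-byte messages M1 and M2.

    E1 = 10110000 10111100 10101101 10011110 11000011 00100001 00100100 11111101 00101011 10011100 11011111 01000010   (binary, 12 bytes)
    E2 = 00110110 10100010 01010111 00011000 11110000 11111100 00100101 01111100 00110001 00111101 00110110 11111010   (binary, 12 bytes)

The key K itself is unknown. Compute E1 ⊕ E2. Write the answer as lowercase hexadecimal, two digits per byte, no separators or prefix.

E1 ⊕ E2 = (M1 ⊕ K) ⊕ (M2 ⊕ K) = M1 ⊕ M2 — the shared key cancels under XOR.
byte 0: b0 ⊕ 36 = 86
byte 1: bc ⊕ a2 = 1e
byte 2: ad ⊕ 57 = fa
byte 3: 9e ⊕ 18 = 86
byte 4: c3 ⊕ f0 = 33
byte 5: 21 ⊕ fc = dd
byte 6: 24 ⊕ 25 = 01
byte 7: fd ⊕ 7c = 81
byte 8: 2b ⊕ 31 = 1a
byte 9: 9c ⊕ 3d = a1
byte 10: df ⊕ 36 = e9
byte 11: 42 ⊕ fa = b8

861efa8633dd01811aa1e9b8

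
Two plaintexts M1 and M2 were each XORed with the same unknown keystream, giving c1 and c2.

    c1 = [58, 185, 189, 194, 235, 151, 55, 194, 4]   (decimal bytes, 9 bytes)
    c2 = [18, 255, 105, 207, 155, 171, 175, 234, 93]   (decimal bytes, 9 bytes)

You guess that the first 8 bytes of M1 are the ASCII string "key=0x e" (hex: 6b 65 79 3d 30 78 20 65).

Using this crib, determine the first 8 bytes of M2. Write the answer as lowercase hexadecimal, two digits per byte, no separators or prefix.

First, c1 ⊕ c2 = (M1 ⊕ K) ⊕ (M2 ⊕ K) = M1 ⊕ M2, so the key drops out. Then M2 = (M1 ⊕ M2) ⊕ M1 over the first 8 bytes.
byte 0: (3a ⊕ 12) ⊕ 6b = 28 ⊕ 6b = 43
byte 1: (b9 ⊕ ff) ⊕ 65 = 46 ⊕ 65 = 23
byte 2: (bd ⊕ 69) ⊕ 79 = d4 ⊕ 79 = ad
byte 3: (c2 ⊕ cf) ⊕ 3d = 0d ⊕ 3d = 30
byte 4: (eb ⊕ 9b) ⊕ 30 = 70 ⊕ 30 = 40
byte 5: (97 ⊕ ab) ⊕ 78 = 3c ⊕ 78 = 44
byte 6: (37 ⊕ af) ⊕ 20 = 98 ⊕ 20 = b8
byte 7: (c2 ⊕ ea) ⊕ 65 = 28 ⊕ 65 = 4d

4323ad304044b84d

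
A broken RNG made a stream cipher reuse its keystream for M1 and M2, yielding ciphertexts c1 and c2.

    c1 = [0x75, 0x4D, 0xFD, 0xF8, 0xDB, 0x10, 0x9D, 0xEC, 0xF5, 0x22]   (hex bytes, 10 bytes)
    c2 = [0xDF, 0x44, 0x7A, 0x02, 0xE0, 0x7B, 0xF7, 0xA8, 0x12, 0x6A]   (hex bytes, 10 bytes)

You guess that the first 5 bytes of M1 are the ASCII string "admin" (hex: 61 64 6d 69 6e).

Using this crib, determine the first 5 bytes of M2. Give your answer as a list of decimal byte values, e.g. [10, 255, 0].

[203, 109, 234, 147, 85]

First, c1 ⊕ c2 = (M1 ⊕ K) ⊕ (M2 ⊕ K) = M1 ⊕ M2, so the key drops out. Then M2 = (M1 ⊕ M2) ⊕ M1 over the first 5 bytes.
byte 0: (75 ^ df) ^ 61 = aa ^ 61 = cb
byte 1: (4d ^ 44) ^ 64 = 09 ^ 64 = 6d
byte 2: (fd ^ 7a) ^ 6d = 87 ^ 6d = ea
byte 3: (f8 ^ 02) ^ 69 = fa ^ 69 = 93
byte 4: (db ^ e0) ^ 6e = 3b ^ 6e = 55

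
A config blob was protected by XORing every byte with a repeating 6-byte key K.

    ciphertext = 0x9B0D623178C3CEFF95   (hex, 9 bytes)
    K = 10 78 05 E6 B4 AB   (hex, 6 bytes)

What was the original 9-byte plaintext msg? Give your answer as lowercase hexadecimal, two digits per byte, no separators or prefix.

The 6-byte key repeats, so the effective keystream is 10 78 05 e6 b4 ab 10 78 05.
byte 0: 9b XOR 10 = 8b
byte 1: 0d XOR 78 = 75
byte 2: 62 XOR 05 = 67
byte 3: 31 XOR e6 = d7
byte 4: 78 XOR b4 = cc
byte 5: c3 XOR ab = 68
byte 6: ce XOR 10 = de
byte 7: ff XOR 78 = 87
byte 8: 95 XOR 05 = 90

8b7567d7cc68de8790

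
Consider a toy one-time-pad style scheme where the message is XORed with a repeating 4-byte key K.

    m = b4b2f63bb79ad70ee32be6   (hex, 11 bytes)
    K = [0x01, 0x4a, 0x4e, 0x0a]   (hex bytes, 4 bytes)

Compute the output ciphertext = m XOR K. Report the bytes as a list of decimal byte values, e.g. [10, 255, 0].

The 4-byte key repeats, so the effective keystream is 01 4a 4e 0a 01 4a 4e 0a 01 4a 4e.
byte 0: 180 xor   1 = 181
byte 1: 178 xor  74 = 248
byte 2: 246 xor  78 = 184
byte 3:  59 xor  10 =  49
byte 4: 183 xor   1 = 182
byte 5: 154 xor  74 = 208
byte 6: 215 xor  78 = 153
byte 7:  14 xor  10 =   4
byte 8: 227 xor   1 = 226
byte 9:  43 xor  74 =  97
byte 10: 230 xor  78 = 168

[181, 248, 184, 49, 182, 208, 153, 4, 226, 97, 168]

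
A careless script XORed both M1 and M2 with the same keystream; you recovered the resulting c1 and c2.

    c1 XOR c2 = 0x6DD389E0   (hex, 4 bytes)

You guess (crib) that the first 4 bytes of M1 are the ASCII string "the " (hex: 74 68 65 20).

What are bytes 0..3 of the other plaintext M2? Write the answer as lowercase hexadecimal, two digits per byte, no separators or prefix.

Since c1 ⊕ c2 = M1 ⊕ M2, XORing with the guessed M1 bytes yields the corresponding M2 bytes: M2 = (c1 ⊕ c2) ⊕ M1.
byte 0: 6d ⊕ 74 = 19
byte 1: d3 ⊕ 68 = bb
byte 2: 89 ⊕ 65 = ec
byte 3: e0 ⊕ 20 = c0

19bbecc0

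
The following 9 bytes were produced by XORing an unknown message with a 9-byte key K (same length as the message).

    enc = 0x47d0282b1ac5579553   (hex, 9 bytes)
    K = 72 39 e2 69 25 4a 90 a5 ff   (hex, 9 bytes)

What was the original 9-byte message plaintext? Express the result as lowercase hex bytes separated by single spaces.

35 e9 ca 42 3f 8f c7 30 ac

XOR is its own inverse, so applying the key byte-wise gives the result directly.
 71 ^ 114 =  53
208 ^  57 = 233
 40 ^ 226 = 202
 43 ^ 105 =  66
 26 ^  37 =  63
197 ^  74 = 143
 87 ^ 144 = 199
149 ^ 165 =  48
 83 ^ 255 = 172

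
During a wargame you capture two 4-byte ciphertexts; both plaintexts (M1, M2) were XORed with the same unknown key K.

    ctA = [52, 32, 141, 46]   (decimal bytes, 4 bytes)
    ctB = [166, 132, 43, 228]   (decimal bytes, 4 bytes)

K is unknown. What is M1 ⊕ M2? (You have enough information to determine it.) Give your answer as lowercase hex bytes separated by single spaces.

92 a4 a6 ca

ctA ⊕ ctB = (M1 ⊕ K) ⊕ (M2 ⊕ K) = M1 ⊕ M2 — the shared key cancels under XOR.
00110100 ^ 10100110 = 10010010
00100000 ^ 10000100 = 10100100
10001101 ^ 00101011 = 10100110
00101110 ^ 11100100 = 11001010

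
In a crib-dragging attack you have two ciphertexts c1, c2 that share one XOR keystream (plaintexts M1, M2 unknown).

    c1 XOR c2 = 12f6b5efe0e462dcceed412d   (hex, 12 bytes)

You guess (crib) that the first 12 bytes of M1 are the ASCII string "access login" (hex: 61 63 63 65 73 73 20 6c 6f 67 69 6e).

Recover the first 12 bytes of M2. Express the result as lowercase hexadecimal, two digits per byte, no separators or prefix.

Since c1 ⊕ c2 = M1 ⊕ M2, XORing with the guessed M1 bytes yields the corresponding M2 bytes: M2 = (c1 ⊕ c2) ⊕ M1.
12 ⊕ 61 = 73
f6 ⊕ 63 = 95
b5 ⊕ 63 = d6
ef ⊕ 65 = 8a
e0 ⊕ 73 = 93
e4 ⊕ 73 = 97
62 ⊕ 20 = 42
dc ⊕ 6c = b0
ce ⊕ 6f = a1
ed ⊕ 67 = 8a
41 ⊕ 69 = 28
2d ⊕ 6e = 43

7395d68a939742b0a18a2843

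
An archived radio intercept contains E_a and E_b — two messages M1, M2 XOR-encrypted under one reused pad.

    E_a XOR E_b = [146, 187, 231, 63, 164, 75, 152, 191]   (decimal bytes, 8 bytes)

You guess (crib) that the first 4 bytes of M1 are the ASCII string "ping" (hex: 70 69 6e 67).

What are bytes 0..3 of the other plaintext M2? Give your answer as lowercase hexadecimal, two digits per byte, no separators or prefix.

Since E_a ⊕ E_b = M1 ⊕ M2, XORing with the guessed M1 bytes yields the corresponding M2 bytes: M2 = (E_a ⊕ E_b) ⊕ M1.
92 XOR 70 = e2
bb XOR 69 = d2
e7 XOR 6e = 89
3f XOR 67 = 58

e2d28958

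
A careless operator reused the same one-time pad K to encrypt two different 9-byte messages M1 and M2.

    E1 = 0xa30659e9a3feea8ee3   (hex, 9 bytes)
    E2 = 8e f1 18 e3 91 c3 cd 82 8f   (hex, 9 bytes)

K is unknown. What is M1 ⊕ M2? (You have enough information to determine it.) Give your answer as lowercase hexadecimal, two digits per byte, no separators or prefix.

E1 ⊕ E2 = (M1 ⊕ K) ⊕ (M2 ⊕ K) = M1 ⊕ M2 — the shared key cancels under XOR.
a3 ^ 8e = 2d
06 ^ f1 = f7
59 ^ 18 = 41
e9 ^ e3 = 0a
a3 ^ 91 = 32
fe ^ c3 = 3d
ea ^ cd = 27
8e ^ 82 = 0c
e3 ^ 8f = 6c

2df7410a323d270c6c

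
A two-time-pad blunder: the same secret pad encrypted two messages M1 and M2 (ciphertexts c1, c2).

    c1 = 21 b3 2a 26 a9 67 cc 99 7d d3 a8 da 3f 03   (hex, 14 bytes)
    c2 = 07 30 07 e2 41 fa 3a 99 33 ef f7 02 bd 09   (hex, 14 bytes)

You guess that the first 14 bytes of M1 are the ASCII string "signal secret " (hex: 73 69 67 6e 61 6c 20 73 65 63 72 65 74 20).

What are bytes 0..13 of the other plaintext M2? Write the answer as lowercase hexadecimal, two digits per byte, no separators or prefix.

55ea4aaa89f1d6732b5f2dbdf62a

First, c1 ⊕ c2 = (M1 ⊕ K) ⊕ (M2 ⊕ K) = M1 ⊕ M2, so the key drops out. Then M2 = (M1 ⊕ M2) ⊕ M1 over the first 14 bytes.
byte 0: (21 XOR 07) XOR 73 = 26 XOR 73 = 55
byte 1: (b3 XOR 30) XOR 69 = 83 XOR 69 = ea
byte 2: (2a XOR 07) XOR 67 = 2d XOR 67 = 4a
byte 3: (26 XOR e2) XOR 6e = c4 XOR 6e = aa
byte 4: (a9 XOR 41) XOR 61 = e8 XOR 61 = 89
byte 5: (67 XOR fa) XOR 6c = 9d XOR 6c = f1
byte 6: (cc XOR 3a) XOR 20 = f6 XOR 20 = d6
byte 7: (99 XOR 99) XOR 73 = 00 XOR 73 = 73
byte 8: (7d XOR 33) XOR 65 = 4e XOR 65 = 2b
byte 9: (d3 XOR ef) XOR 63 = 3c XOR 63 = 5f
byte 10: (a8 XOR f7) XOR 72 = 5f XOR 72 = 2d
byte 11: (da XOR 02) XOR 65 = d8 XOR 65 = bd
byte 12: (3f XOR bd) XOR 74 = 82 XOR 74 = f6
byte 13: (03 XOR 09) XOR 20 = 0a XOR 20 = 2a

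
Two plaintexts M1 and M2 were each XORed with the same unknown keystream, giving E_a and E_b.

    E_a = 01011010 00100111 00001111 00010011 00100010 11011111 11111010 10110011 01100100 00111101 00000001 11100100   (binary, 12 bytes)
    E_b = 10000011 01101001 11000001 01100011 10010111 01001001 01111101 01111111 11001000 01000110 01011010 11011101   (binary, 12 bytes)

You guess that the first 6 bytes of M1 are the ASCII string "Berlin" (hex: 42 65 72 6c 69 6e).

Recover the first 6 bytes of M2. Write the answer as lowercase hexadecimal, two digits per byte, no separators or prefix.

First, E_a ⊕ E_b = (M1 ⊕ K) ⊕ (M2 ⊕ K) = M1 ⊕ M2, so the key drops out. Then M2 = (M1 ⊕ M2) ⊕ M1 over the first 6 bytes.
byte 0: (5a ^ 83) ^ 42 = d9 ^ 42 = 9b
byte 1: (27 ^ 69) ^ 65 = 4e ^ 65 = 2b
byte 2: (0f ^ c1) ^ 72 = ce ^ 72 = bc
byte 3: (13 ^ 63) ^ 6c = 70 ^ 6c = 1c
byte 4: (22 ^ 97) ^ 69 = b5 ^ 69 = dc
byte 5: (df ^ 49) ^ 6e = 96 ^ 6e = f8

9b2bbc1cdcf8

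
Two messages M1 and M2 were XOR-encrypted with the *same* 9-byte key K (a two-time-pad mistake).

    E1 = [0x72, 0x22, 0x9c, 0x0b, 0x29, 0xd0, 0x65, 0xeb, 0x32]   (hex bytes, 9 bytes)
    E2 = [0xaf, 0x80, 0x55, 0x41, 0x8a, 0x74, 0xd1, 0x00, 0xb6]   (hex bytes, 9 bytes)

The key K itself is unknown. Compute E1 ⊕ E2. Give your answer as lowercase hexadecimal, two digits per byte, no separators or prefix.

E1 ⊕ E2 = (M1 ⊕ K) ⊕ (M2 ⊕ K) = M1 ⊕ M2 — the shared key cancels under XOR.
72 XOR af = dd
22 XOR 80 = a2
9c XOR 55 = c9
0b XOR 41 = 4a
29 XOR 8a = a3
d0 XOR 74 = a4
65 XOR d1 = b4
eb XOR 00 = eb
32 XOR b6 = 84

dda2c94aa3a4b4eb84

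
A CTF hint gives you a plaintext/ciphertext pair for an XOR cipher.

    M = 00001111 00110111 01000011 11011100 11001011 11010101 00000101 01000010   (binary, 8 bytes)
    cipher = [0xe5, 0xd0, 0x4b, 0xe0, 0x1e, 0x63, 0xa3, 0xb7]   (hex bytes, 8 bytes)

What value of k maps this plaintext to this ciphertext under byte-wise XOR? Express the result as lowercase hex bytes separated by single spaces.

Since cipher = M ⊕ k, XORing both sides with M gives k = M ⊕ cipher.
byte 0: 0f xor e5 = ea
byte 1: 37 xor d0 = e7
byte 2: 43 xor 4b = 08
byte 3: dc xor e0 = 3c
byte 4: cb xor 1e = d5
byte 5: d5 xor 63 = b6
byte 6: 05 xor a3 = a6
byte 7: 42 xor b7 = f5

ea e7 08 3c d5 b6 a6 f5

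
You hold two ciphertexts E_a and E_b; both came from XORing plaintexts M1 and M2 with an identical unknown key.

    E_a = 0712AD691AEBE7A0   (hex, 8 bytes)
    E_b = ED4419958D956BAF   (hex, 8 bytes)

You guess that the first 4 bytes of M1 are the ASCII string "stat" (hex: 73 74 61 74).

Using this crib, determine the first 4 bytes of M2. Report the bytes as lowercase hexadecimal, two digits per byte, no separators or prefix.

First, E_a ⊕ E_b = (M1 ⊕ K) ⊕ (M2 ⊕ K) = M1 ⊕ M2, so the key drops out. Then M2 = (M1 ⊕ M2) ⊕ M1 over the first 4 bytes.
byte 0: (07 ⊕ ed) ⊕ 73 = ea ⊕ 73 = 99
byte 1: (12 ⊕ 44) ⊕ 74 = 56 ⊕ 74 = 22
byte 2: (ad ⊕ 19) ⊕ 61 = b4 ⊕ 61 = d5
byte 3: (69 ⊕ 95) ⊕ 74 = fc ⊕ 74 = 88

9922d588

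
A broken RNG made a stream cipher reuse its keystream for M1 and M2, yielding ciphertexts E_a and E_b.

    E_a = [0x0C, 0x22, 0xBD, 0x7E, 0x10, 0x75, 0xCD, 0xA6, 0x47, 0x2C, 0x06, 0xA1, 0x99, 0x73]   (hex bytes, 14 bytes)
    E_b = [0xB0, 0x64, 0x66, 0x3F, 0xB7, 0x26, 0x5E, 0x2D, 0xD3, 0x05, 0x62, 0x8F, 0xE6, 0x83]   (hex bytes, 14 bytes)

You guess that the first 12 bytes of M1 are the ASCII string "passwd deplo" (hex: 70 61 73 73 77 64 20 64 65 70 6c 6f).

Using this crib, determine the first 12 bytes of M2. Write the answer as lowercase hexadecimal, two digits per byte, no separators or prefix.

First, E_a ⊕ E_b = (M1 ⊕ K) ⊕ (M2 ⊕ K) = M1 ⊕ M2, so the key drops out. Then M2 = (M1 ⊕ M2) ⊕ M1 over the first 12 bytes.
byte 0: (0c xor b0) xor 70 = bc xor 70 = cc
byte 1: (22 xor 64) xor 61 = 46 xor 61 = 27
byte 2: (bd xor 66) xor 73 = db xor 73 = a8
byte 3: (7e xor 3f) xor 73 = 41 xor 73 = 32
byte 4: (10 xor b7) xor 77 = a7 xor 77 = d0
byte 5: (75 xor 26) xor 64 = 53 xor 64 = 37
byte 6: (cd xor 5e) xor 20 = 93 xor 20 = b3
byte 7: (a6 xor 2d) xor 64 = 8b xor 64 = ef
byte 8: (47 xor d3) xor 65 = 94 xor 65 = f1
byte 9: (2c xor 05) xor 70 = 29 xor 70 = 59
byte 10: (06 xor 62) xor 6c = 64 xor 6c = 08
byte 11: (a1 xor 8f) xor 6f = 2e xor 6f = 41

cc27a832d037b3eff1590841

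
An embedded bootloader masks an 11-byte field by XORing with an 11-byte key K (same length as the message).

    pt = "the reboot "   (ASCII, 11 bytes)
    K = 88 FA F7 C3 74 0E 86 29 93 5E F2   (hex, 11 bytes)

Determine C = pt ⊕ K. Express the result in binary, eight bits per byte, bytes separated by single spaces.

byte 0: 116 xor 136 = 252
byte 1: 104 xor 250 = 146
byte 2: 101 xor 247 = 146
byte 3:  32 xor 195 = 227
byte 4: 114 xor 116 =   6
byte 5: 101 xor  14 = 107
byte 6:  98 xor 134 = 228
byte 7: 111 xor  41 =  70
byte 8: 111 xor 147 = 252
byte 9: 116 xor  94 =  42
byte 10:  32 xor 242 = 210

11111100 10010010 10010010 11100011 00000110 01101011 11100100 01000110 11111100 00101010 11010010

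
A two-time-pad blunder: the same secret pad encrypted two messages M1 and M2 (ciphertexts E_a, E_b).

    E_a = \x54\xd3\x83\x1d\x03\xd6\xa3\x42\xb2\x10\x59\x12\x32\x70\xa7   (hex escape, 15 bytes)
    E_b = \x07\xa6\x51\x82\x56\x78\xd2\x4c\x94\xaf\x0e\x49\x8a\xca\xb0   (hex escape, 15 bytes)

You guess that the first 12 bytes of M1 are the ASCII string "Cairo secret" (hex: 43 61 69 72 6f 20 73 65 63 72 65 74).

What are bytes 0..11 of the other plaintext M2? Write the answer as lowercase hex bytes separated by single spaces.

First, E_a ⊕ E_b = (M1 ⊕ K) ⊕ (M2 ⊕ K) = M1 ⊕ M2, so the key drops out. Then M2 = (M1 ⊕ M2) ⊕ M1 over the first 12 bytes.
byte 0: (54 XOR 07) XOR 43 = 53 XOR 43 = 10
byte 1: (d3 XOR a6) XOR 61 = 75 XOR 61 = 14
byte 2: (83 XOR 51) XOR 69 = d2 XOR 69 = bb
byte 3: (1d XOR 82) XOR 72 = 9f XOR 72 = ed
byte 4: (03 XOR 56) XOR 6f = 55 XOR 6f = 3a
byte 5: (d6 XOR 78) XOR 20 = ae XOR 20 = 8e
byte 6: (a3 XOR d2) XOR 73 = 71 XOR 73 = 02
byte 7: (42 XOR 4c) XOR 65 = 0e XOR 65 = 6b
byte 8: (b2 XOR 94) XOR 63 = 26 XOR 63 = 45
byte 9: (10 XOR af) XOR 72 = bf XOR 72 = cd
byte 10: (59 XOR 0e) XOR 65 = 57 XOR 65 = 32
byte 11: (12 XOR 49) XOR 74 = 5b XOR 74 = 2f

10 14 bb ed 3a 8e 02 6b 45 cd 32 2f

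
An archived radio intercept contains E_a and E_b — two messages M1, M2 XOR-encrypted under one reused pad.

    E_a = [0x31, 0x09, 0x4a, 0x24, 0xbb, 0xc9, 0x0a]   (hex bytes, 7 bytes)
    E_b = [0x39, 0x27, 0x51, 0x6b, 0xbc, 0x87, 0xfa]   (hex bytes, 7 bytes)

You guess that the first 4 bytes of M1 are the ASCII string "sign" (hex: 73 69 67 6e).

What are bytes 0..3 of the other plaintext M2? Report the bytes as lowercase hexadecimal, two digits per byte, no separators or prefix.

First, E_a ⊕ E_b = (M1 ⊕ K) ⊕ (M2 ⊕ K) = M1 ⊕ M2, so the key drops out. Then M2 = (M1 ⊕ M2) ⊕ M1 over the first 4 bytes.
byte 0: (31 ^ 39) ^ 73 = 08 ^ 73 = 7b
byte 1: (09 ^ 27) ^ 69 = 2e ^ 69 = 47
byte 2: (4a ^ 51) ^ 67 = 1b ^ 67 = 7c
byte 3: (24 ^ 6b) ^ 6e = 4f ^ 6e = 21

7b477c21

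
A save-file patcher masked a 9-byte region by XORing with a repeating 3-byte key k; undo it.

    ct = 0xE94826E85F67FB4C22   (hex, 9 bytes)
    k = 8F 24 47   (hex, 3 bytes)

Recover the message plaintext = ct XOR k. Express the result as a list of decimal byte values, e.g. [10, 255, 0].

[102, 108, 97, 103, 123, 32, 116, 104, 101]

The 3-byte key repeats, so the effective keystream is 8f 24 47 8f 24 47 8f 24 47.
byte 0: e9 XOR 8f = 66
byte 1: 48 XOR 24 = 6c
byte 2: 26 XOR 47 = 61
byte 3: e8 XOR 8f = 67
byte 4: 5f XOR 24 = 7b
byte 5: 67 XOR 47 = 20
byte 6: fb XOR 8f = 74
byte 7: 4c XOR 24 = 68
byte 8: 22 XOR 47 = 65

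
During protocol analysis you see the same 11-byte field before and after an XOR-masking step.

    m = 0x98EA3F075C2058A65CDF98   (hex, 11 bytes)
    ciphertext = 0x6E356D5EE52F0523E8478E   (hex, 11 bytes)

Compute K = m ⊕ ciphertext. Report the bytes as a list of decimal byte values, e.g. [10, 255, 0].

Since ciphertext = m ⊕ K, XORing both sides with m gives K = m ⊕ ciphertext.
byte 0: 98 ^ 6e = f6
byte 1: ea ^ 35 = df
byte 2: 3f ^ 6d = 52
byte 3: 07 ^ 5e = 59
byte 4: 5c ^ e5 = b9
byte 5: 20 ^ 2f = 0f
byte 6: 58 ^ 05 = 5d
byte 7: a6 ^ 23 = 85
byte 8: 5c ^ e8 = b4
byte 9: df ^ 47 = 98
byte 10: 98 ^ 8e = 16

[246, 223, 82, 89, 185, 15, 93, 133, 180, 152, 22]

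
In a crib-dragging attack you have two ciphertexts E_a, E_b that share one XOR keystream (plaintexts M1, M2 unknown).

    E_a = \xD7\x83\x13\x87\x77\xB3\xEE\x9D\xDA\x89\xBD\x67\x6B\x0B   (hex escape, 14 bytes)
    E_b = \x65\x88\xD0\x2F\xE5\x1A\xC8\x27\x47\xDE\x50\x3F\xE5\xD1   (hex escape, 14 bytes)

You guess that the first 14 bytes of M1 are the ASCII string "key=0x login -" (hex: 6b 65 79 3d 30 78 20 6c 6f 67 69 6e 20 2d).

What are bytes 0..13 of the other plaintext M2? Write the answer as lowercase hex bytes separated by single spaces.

d9 6e ba 95 a2 d1 06 d6 f2 30 84 36 ae f7

First, E_a ⊕ E_b = (M1 ⊕ K) ⊕ (M2 ⊕ K) = M1 ⊕ M2, so the key drops out. Then M2 = (M1 ⊕ M2) ⊕ M1 over the first 14 bytes.
byte 0: (d7 ^ 65) ^ 6b = b2 ^ 6b = d9
byte 1: (83 ^ 88) ^ 65 = 0b ^ 65 = 6e
byte 2: (13 ^ d0) ^ 79 = c3 ^ 79 = ba
byte 3: (87 ^ 2f) ^ 3d = a8 ^ 3d = 95
byte 4: (77 ^ e5) ^ 30 = 92 ^ 30 = a2
byte 5: (b3 ^ 1a) ^ 78 = a9 ^ 78 = d1
byte 6: (ee ^ c8) ^ 20 = 26 ^ 20 = 06
byte 7: (9d ^ 27) ^ 6c = ba ^ 6c = d6
byte 8: (da ^ 47) ^ 6f = 9d ^ 6f = f2
byte 9: (89 ^ de) ^ 67 = 57 ^ 67 = 30
byte 10: (bd ^ 50) ^ 69 = ed ^ 69 = 84
byte 11: (67 ^ 3f) ^ 6e = 58 ^ 6e = 36
byte 12: (6b ^ e5) ^ 20 = 8e ^ 20 = ae
byte 13: (0b ^ d1) ^ 2d = da ^ 2d = f7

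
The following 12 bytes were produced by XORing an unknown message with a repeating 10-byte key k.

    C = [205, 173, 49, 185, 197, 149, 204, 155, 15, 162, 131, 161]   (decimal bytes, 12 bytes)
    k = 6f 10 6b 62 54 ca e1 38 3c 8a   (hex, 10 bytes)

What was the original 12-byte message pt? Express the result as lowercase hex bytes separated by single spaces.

a2 bd 5a db 91 5f 2d a3 33 28 ec b1

The 10-byte key repeats, so the effective keystream is 6f 10 6b 62 54 ca e1 38 3c 8a 6f 10.
byte 0: 205 ⊕ 111 = 162
byte 1: 173 ⊕  16 = 189
byte 2:  49 ⊕ 107 =  90
byte 3: 185 ⊕  98 = 219
byte 4: 197 ⊕  84 = 145
byte 5: 149 ⊕ 202 =  95
byte 6: 204 ⊕ 225 =  45
byte 7: 155 ⊕  56 = 163
byte 8:  15 ⊕  60 =  51
byte 9: 162 ⊕ 138 =  40
byte 10: 131 ⊕ 111 = 236
byte 11: 161 ⊕  16 = 177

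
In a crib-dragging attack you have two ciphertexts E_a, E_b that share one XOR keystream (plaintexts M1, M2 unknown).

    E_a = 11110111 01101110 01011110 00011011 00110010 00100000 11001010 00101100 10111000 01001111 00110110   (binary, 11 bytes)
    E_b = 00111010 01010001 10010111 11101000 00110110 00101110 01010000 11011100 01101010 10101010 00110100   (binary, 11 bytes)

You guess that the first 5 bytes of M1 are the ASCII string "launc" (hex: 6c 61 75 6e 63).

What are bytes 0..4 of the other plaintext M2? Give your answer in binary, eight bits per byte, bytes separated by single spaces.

First, E_a ⊕ E_b = (M1 ⊕ K) ⊕ (M2 ⊕ K) = M1 ⊕ M2, so the key drops out. Then M2 = (M1 ⊕ M2) ⊕ M1 over the first 5 bytes.
byte 0: (f7 xor 3a) xor 6c = cd xor 6c = a1
byte 1: (6e xor 51) xor 61 = 3f xor 61 = 5e
byte 2: (5e xor 97) xor 75 = c9 xor 75 = bc
byte 3: (1b xor e8) xor 6e = f3 xor 6e = 9d
byte 4: (32 xor 36) xor 63 = 04 xor 63 = 67

10100001 01011110 10111100 10011101 01100111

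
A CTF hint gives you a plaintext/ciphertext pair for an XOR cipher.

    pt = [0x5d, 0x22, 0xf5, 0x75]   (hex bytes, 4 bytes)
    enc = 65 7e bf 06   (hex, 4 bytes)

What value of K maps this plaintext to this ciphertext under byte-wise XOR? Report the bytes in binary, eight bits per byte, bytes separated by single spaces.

00111000 01011100 01001010 01110011

Since enc = pt ⊕ K, XORing both sides with pt gives K = pt ⊕ enc.
byte 0: 5d XOR 65 = 38
byte 1: 22 XOR 7e = 5c
byte 2: f5 XOR bf = 4a
byte 3: 75 XOR 06 = 73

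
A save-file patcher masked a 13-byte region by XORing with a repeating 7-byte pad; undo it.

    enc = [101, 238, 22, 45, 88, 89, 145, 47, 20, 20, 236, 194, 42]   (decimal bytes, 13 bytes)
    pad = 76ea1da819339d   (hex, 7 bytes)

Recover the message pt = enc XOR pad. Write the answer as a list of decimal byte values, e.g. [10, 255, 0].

The 7-byte key repeats, so the effective keystream is 76 ea 1d a8 19 33 9d 76 ea 1d a8 19 33.
byte 0: 65 XOR 76 = 13
byte 1: ee XOR ea = 04
byte 2: 16 XOR 1d = 0b
byte 3: 2d XOR a8 = 85
byte 4: 58 XOR 19 = 41
byte 5: 59 XOR 33 = 6a
byte 6: 91 XOR 9d = 0c
byte 7: 2f XOR 76 = 59
byte 8: 14 XOR ea = fe
byte 9: 14 XOR 1d = 09
byte 10: ec XOR a8 = 44
byte 11: c2 XOR 19 = db
byte 12: 2a XOR 33 = 19

[19, 4, 11, 133, 65, 106, 12, 89, 254, 9, 68, 219, 25]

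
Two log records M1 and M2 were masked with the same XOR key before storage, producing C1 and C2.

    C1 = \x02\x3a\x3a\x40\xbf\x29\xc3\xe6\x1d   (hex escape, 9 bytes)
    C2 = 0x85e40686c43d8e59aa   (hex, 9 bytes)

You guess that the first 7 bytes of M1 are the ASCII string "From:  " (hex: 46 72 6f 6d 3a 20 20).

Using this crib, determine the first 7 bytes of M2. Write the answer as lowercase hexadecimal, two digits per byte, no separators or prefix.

c1ac53ab41346d

First, C1 ⊕ C2 = (M1 ⊕ K) ⊕ (M2 ⊕ K) = M1 ⊕ M2, so the key drops out. Then M2 = (M1 ⊕ M2) ⊕ M1 over the first 7 bytes.
byte 0: (02 ⊕ 85) ⊕ 46 = 87 ⊕ 46 = c1
byte 1: (3a ⊕ e4) ⊕ 72 = de ⊕ 72 = ac
byte 2: (3a ⊕ 06) ⊕ 6f = 3c ⊕ 6f = 53
byte 3: (40 ⊕ 86) ⊕ 6d = c6 ⊕ 6d = ab
byte 4: (bf ⊕ c4) ⊕ 3a = 7b ⊕ 3a = 41
byte 5: (29 ⊕ 3d) ⊕ 20 = 14 ⊕ 20 = 34
byte 6: (c3 ⊕ 8e) ⊕ 20 = 4d ⊕ 20 = 6d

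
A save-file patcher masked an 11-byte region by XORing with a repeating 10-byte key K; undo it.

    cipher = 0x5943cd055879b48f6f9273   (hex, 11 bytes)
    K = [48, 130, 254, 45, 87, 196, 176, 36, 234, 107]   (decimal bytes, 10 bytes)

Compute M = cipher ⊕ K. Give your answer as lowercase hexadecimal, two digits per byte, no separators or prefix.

The 10-byte key repeats, so the effective keystream is 30 82 fe 2d 57 c4 b0 24 ea 6b 30.
byte 0: 59 ⊕ 30 = 69
byte 1: 43 ⊕ 82 = c1
byte 2: cd ⊕ fe = 33
byte 3: 05 ⊕ 2d = 28
byte 4: 58 ⊕ 57 = 0f
byte 5: 79 ⊕ c4 = bd
byte 6: b4 ⊕ b0 = 04
byte 7: 8f ⊕ 24 = ab
byte 8: 6f ⊕ ea = 85
byte 9: 92 ⊕ 6b = f9
byte 10: 73 ⊕ 30 = 43

69c133280fbd04ab85f943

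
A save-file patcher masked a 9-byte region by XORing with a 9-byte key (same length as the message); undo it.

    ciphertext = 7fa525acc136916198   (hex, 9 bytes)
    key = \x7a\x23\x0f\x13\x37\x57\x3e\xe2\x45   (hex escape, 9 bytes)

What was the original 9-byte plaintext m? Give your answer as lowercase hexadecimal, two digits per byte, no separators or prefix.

XOR is its own inverse, so applying the key byte-wise gives the result directly.
7f ⊕ 7a = 05
a5 ⊕ 23 = 86
25 ⊕ 0f = 2a
ac ⊕ 13 = bf
c1 ⊕ 37 = f6
36 ⊕ 57 = 61
91 ⊕ 3e = af
61 ⊕ e2 = 83
98 ⊕ 45 = dd

05862abff661af83dd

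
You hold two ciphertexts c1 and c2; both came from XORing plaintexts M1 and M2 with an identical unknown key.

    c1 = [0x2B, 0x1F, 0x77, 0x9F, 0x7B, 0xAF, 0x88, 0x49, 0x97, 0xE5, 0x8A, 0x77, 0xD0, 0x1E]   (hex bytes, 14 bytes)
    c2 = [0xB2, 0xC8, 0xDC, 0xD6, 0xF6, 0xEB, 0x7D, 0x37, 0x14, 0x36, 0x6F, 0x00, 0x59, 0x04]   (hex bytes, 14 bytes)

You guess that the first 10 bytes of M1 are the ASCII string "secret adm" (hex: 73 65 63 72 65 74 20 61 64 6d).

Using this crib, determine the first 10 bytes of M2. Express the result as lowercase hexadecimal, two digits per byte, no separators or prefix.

First, c1 ⊕ c2 = (M1 ⊕ K) ⊕ (M2 ⊕ K) = M1 ⊕ M2, so the key drops out. Then M2 = (M1 ⊕ M2) ⊕ M1 over the first 10 bytes.
byte 0: (2b ^ b2) ^ 73 = 99 ^ 73 = ea
byte 1: (1f ^ c8) ^ 65 = d7 ^ 65 = b2
byte 2: (77 ^ dc) ^ 63 = ab ^ 63 = c8
byte 3: (9f ^ d6) ^ 72 = 49 ^ 72 = 3b
byte 4: (7b ^ f6) ^ 65 = 8d ^ 65 = e8
byte 5: (af ^ eb) ^ 74 = 44 ^ 74 = 30
byte 6: (88 ^ 7d) ^ 20 = f5 ^ 20 = d5
byte 7: (49 ^ 37) ^ 61 = 7e ^ 61 = 1f
byte 8: (97 ^ 14) ^ 64 = 83 ^ 64 = e7
byte 9: (e5 ^ 36) ^ 6d = d3 ^ 6d = be

eab2c83be830d51fe7be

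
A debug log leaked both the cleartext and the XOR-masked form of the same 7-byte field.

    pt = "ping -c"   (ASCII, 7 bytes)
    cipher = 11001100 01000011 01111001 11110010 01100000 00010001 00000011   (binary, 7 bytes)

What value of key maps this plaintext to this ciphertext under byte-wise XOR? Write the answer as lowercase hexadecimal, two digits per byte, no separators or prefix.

bc2a1795403c60

Since cipher = pt ⊕ key, XORing both sides with pt gives key = pt ⊕ cipher.
byte 0: 70 ⊕ cc = bc
byte 1: 69 ⊕ 43 = 2a
byte 2: 6e ⊕ 79 = 17
byte 3: 67 ⊕ f2 = 95
byte 4: 20 ⊕ 60 = 40
byte 5: 2d ⊕ 11 = 3c
byte 6: 63 ⊕ 03 = 60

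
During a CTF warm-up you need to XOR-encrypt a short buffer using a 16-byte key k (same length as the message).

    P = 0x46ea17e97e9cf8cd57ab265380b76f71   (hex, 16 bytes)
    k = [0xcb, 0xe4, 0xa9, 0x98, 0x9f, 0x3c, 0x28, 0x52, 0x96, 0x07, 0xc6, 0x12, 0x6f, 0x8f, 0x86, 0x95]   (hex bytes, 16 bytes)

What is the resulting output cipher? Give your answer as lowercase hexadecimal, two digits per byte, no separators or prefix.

XOR is its own inverse, so applying the key byte-wise gives the result directly.
46 ⊕ cb = 8d
ea ⊕ e4 = 0e
17 ⊕ a9 = be
e9 ⊕ 98 = 71
7e ⊕ 9f = e1
9c ⊕ 3c = a0
f8 ⊕ 28 = d0
cd ⊕ 52 = 9f
57 ⊕ 96 = c1
ab ⊕ 07 = ac
26 ⊕ c6 = e0
53 ⊕ 12 = 41
80 ⊕ 6f = ef
b7 ⊕ 8f = 38
6f ⊕ 86 = e9
71 ⊕ 95 = e4

8d0ebe71e1a0d09fc1ace041ef38e9e4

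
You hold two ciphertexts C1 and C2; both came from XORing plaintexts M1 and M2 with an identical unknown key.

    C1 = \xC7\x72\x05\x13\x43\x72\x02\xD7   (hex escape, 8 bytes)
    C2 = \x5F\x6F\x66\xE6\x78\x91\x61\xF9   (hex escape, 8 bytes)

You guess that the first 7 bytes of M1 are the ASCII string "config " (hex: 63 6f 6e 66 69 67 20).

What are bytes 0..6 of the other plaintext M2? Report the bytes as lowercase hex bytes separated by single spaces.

fb 72 0d 93 52 84 43

First, C1 ⊕ C2 = (M1 ⊕ K) ⊕ (M2 ⊕ K) = M1 ⊕ M2, so the key drops out. Then M2 = (M1 ⊕ M2) ⊕ M1 over the first 7 bytes.
byte 0: (c7 xor 5f) xor 63 = 98 xor 63 = fb
byte 1: (72 xor 6f) xor 6f = 1d xor 6f = 72
byte 2: (05 xor 66) xor 6e = 63 xor 6e = 0d
byte 3: (13 xor e6) xor 66 = f5 xor 66 = 93
byte 4: (43 xor 78) xor 69 = 3b xor 69 = 52
byte 5: (72 xor 91) xor 67 = e3 xor 67 = 84
byte 6: (02 xor 61) xor 20 = 63 xor 20 = 43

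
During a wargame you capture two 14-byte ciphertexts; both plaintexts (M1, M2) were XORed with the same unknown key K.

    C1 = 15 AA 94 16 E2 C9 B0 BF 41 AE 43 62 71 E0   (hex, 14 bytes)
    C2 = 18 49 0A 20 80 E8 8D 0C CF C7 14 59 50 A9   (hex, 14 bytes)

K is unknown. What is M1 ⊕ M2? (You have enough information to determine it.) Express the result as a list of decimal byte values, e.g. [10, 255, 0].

C1 ⊕ C2 = (M1 ⊕ K) ⊕ (M2 ⊕ K) = M1 ⊕ M2 — the shared key cancels under XOR.
15 xor 18 = 0d
aa xor 49 = e3
94 xor 0a = 9e
16 xor 20 = 36
e2 xor 80 = 62
c9 xor e8 = 21
b0 xor 8d = 3d
bf xor 0c = b3
41 xor cf = 8e
ae xor c7 = 69
43 xor 14 = 57
62 xor 59 = 3b
71 xor 50 = 21
e0 xor a9 = 49

[13, 227, 158, 54, 98, 33, 61, 179, 142, 105, 87, 59, 33, 73]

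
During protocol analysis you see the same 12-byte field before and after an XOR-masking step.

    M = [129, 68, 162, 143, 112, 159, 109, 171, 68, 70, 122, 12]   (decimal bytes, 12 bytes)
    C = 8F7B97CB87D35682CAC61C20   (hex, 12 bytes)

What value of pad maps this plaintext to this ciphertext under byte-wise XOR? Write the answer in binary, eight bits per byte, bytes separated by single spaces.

Since C = M ⊕ pad, XORing both sides with M gives pad = M ⊕ C.
10000001 ⊕ 10001111 = 00001110
01000100 ⊕ 01111011 = 00111111
10100010 ⊕ 10010111 = 00110101
10001111 ⊕ 11001011 = 01000100
01110000 ⊕ 10000111 = 11110111
10011111 ⊕ 11010011 = 01001100
01101101 ⊕ 01010110 = 00111011
10101011 ⊕ 10000010 = 00101001
01000100 ⊕ 11001010 = 10001110
01000110 ⊕ 11000110 = 10000000
01111010 ⊕ 00011100 = 01100110
00001100 ⊕ 00100000 = 00101100

00001110 00111111 00110101 01000100 11110111 01001100 00111011 00101001 10001110 10000000 01100110 00101100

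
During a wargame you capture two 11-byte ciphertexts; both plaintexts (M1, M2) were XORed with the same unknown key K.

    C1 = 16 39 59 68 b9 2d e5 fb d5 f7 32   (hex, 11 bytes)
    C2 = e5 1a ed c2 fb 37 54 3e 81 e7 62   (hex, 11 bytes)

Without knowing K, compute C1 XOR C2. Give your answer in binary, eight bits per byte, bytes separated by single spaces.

11110011 00100011 10110100 10101010 01000010 00011010 10110001 11000101 01010100 00010000 01010000

C1 ⊕ C2 = (M1 ⊕ K) ⊕ (M2 ⊕ K) = M1 ⊕ M2 — the shared key cancels under XOR.
 22 ^ 229 = 243
 57 ^  26 =  35
 89 ^ 237 = 180
104 ^ 194 = 170
185 ^ 251 =  66
 45 ^  55 =  26
229 ^  84 = 177
251 ^  62 = 197
213 ^ 129 =  84
247 ^ 231 =  16
 50 ^  98 =  80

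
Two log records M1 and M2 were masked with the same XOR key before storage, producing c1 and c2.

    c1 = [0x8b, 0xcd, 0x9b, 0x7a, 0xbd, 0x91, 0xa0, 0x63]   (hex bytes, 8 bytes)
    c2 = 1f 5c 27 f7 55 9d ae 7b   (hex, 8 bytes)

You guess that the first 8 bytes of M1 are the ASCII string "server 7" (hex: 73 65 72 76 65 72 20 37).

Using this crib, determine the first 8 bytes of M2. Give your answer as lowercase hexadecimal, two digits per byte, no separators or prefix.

First, c1 ⊕ c2 = (M1 ⊕ K) ⊕ (M2 ⊕ K) = M1 ⊕ M2, so the key drops out. Then M2 = (M1 ⊕ M2) ⊕ M1 over the first 8 bytes.
byte 0: (8b XOR 1f) XOR 73 = 94 XOR 73 = e7
byte 1: (cd XOR 5c) XOR 65 = 91 XOR 65 = f4
byte 2: (9b XOR 27) XOR 72 = bc XOR 72 = ce
byte 3: (7a XOR f7) XOR 76 = 8d XOR 76 = fb
byte 4: (bd XOR 55) XOR 65 = e8 XOR 65 = 8d
byte 5: (91 XOR 9d) XOR 72 = 0c XOR 72 = 7e
byte 6: (a0 XOR ae) XOR 20 = 0e XOR 20 = 2e
byte 7: (63 XOR 7b) XOR 37 = 18 XOR 37 = 2f

e7f4cefb8d7e2e2f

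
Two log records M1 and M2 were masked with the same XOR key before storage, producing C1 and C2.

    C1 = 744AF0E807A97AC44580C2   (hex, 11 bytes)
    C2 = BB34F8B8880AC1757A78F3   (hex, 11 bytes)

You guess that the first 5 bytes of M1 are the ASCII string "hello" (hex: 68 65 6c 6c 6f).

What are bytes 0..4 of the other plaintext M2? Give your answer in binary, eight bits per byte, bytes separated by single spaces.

10100111 00011011 01100100 00111100 11100000

First, C1 ⊕ C2 = (M1 ⊕ K) ⊕ (M2 ⊕ K) = M1 ⊕ M2, so the key drops out. Then M2 = (M1 ⊕ M2) ⊕ M1 over the first 5 bytes.
byte 0: (74 XOR bb) XOR 68 = cf XOR 68 = a7
byte 1: (4a XOR 34) XOR 65 = 7e XOR 65 = 1b
byte 2: (f0 XOR f8) XOR 6c = 08 XOR 6c = 64
byte 3: (e8 XOR b8) XOR 6c = 50 XOR 6c = 3c
byte 4: (07 XOR 88) XOR 6f = 8f XOR 6f = e0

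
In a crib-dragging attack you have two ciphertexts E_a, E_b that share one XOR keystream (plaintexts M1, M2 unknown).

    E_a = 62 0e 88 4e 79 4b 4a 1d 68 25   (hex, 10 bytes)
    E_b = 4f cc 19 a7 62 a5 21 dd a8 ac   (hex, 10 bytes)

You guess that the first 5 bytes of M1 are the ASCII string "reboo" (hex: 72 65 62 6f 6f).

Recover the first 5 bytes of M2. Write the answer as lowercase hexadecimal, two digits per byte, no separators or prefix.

5fa7f38674

First, E_a ⊕ E_b = (M1 ⊕ K) ⊕ (M2 ⊕ K) = M1 ⊕ M2, so the key drops out. Then M2 = (M1 ⊕ M2) ⊕ M1 over the first 5 bytes.
byte 0: (62 ^ 4f) ^ 72 = 2d ^ 72 = 5f
byte 1: (0e ^ cc) ^ 65 = c2 ^ 65 = a7
byte 2: (88 ^ 19) ^ 62 = 91 ^ 62 = f3
byte 3: (4e ^ a7) ^ 6f = e9 ^ 6f = 86
byte 4: (79 ^ 62) ^ 6f = 1b ^ 6f = 74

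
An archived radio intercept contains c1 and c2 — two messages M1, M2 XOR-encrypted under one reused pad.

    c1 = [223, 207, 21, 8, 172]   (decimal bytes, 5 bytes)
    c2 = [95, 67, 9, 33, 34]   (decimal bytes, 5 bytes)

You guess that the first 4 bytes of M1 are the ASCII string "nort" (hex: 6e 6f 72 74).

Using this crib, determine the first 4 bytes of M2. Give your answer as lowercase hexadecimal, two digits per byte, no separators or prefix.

First, c1 ⊕ c2 = (M1 ⊕ K) ⊕ (M2 ⊕ K) = M1 ⊕ M2, so the key drops out. Then M2 = (M1 ⊕ M2) ⊕ M1 over the first 4 bytes.
byte 0: (df XOR 5f) XOR 6e = 80 XOR 6e = ee
byte 1: (cf XOR 43) XOR 6f = 8c XOR 6f = e3
byte 2: (15 XOR 09) XOR 72 = 1c XOR 72 = 6e
byte 3: (08 XOR 21) XOR 74 = 29 XOR 74 = 5d

eee36e5d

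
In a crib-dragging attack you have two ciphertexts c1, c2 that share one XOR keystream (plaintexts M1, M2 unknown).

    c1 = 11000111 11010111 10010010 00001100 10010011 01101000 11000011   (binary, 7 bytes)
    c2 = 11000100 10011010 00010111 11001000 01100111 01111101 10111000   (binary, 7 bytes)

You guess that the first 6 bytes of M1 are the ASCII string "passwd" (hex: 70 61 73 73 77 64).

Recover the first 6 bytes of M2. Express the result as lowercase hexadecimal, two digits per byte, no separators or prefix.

First, c1 ⊕ c2 = (M1 ⊕ K) ⊕ (M2 ⊕ K) = M1 ⊕ M2, so the key drops out. Then M2 = (M1 ⊕ M2) ⊕ M1 over the first 6 bytes.
byte 0: (c7 ^ c4) ^ 70 = 03 ^ 70 = 73
byte 1: (d7 ^ 9a) ^ 61 = 4d ^ 61 = 2c
byte 2: (92 ^ 17) ^ 73 = 85 ^ 73 = f6
byte 3: (0c ^ c8) ^ 73 = c4 ^ 73 = b7
byte 4: (93 ^ 67) ^ 77 = f4 ^ 77 = 83
byte 5: (68 ^ 7d) ^ 64 = 15 ^ 64 = 71

732cf6b78371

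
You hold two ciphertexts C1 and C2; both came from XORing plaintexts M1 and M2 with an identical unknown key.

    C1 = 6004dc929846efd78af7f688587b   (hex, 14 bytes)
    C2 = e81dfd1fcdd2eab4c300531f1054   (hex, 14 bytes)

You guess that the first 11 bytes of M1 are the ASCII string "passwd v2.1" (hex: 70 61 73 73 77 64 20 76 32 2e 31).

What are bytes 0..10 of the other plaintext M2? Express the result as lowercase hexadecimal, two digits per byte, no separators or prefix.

f87852fe22f025157bd994

First, C1 ⊕ C2 = (M1 ⊕ K) ⊕ (M2 ⊕ K) = M1 ⊕ M2, so the key drops out. Then M2 = (M1 ⊕ M2) ⊕ M1 over the first 11 bytes.
byte 0: (60 ^ e8) ^ 70 = 88 ^ 70 = f8
byte 1: (04 ^ 1d) ^ 61 = 19 ^ 61 = 78
byte 2: (dc ^ fd) ^ 73 = 21 ^ 73 = 52
byte 3: (92 ^ 1f) ^ 73 = 8d ^ 73 = fe
byte 4: (98 ^ cd) ^ 77 = 55 ^ 77 = 22
byte 5: (46 ^ d2) ^ 64 = 94 ^ 64 = f0
byte 6: (ef ^ ea) ^ 20 = 05 ^ 20 = 25
byte 7: (d7 ^ b4) ^ 76 = 63 ^ 76 = 15
byte 8: (8a ^ c3) ^ 32 = 49 ^ 32 = 7b
byte 9: (f7 ^ 00) ^ 2e = f7 ^ 2e = d9
byte 10: (f6 ^ 53) ^ 31 = a5 ^ 31 = 94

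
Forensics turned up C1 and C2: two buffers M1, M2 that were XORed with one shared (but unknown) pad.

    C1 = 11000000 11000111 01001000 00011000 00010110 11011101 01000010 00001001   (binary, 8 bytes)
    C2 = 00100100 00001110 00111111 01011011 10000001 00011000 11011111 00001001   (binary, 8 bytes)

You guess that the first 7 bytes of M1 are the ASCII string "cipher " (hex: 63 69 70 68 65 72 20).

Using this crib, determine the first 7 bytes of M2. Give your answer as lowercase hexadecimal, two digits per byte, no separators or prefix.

First, C1 ⊕ C2 = (M1 ⊕ K) ⊕ (M2 ⊕ K) = M1 ⊕ M2, so the key drops out. Then M2 = (M1 ⊕ M2) ⊕ M1 over the first 7 bytes.
byte 0: (c0 ⊕ 24) ⊕ 63 = e4 ⊕ 63 = 87
byte 1: (c7 ⊕ 0e) ⊕ 69 = c9 ⊕ 69 = a0
byte 2: (48 ⊕ 3f) ⊕ 70 = 77 ⊕ 70 = 07
byte 3: (18 ⊕ 5b) ⊕ 68 = 43 ⊕ 68 = 2b
byte 4: (16 ⊕ 81) ⊕ 65 = 97 ⊕ 65 = f2
byte 5: (dd ⊕ 18) ⊕ 72 = c5 ⊕ 72 = b7
byte 6: (42 ⊕ df) ⊕ 20 = 9d ⊕ 20 = bd

87a0072bf2b7bd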